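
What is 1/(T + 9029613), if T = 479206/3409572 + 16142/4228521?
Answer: 2402907800502/21697327860109256651 ≈ 1.1075e-7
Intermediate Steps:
T = 346894990925/2402907800502 (T = 479206*(1/3409572) + 16142*(1/4228521) = 239603/1704786 + 16142/4228521 = 346894990925/2402907800502 ≈ 0.14436)
1/(T + 9029613) = 1/(346894990925/2402907800502 + 9029613) = 1/(21697327860109256651/2402907800502) = 2402907800502/21697327860109256651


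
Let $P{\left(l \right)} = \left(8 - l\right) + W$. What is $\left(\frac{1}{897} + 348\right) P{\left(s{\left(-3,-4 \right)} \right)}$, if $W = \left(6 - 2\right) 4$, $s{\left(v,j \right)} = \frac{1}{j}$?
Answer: $\frac{30279229}{3588} \approx 8439.0$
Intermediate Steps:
$W = 16$ ($W = 4 \cdot 4 = 16$)
$P{\left(l \right)} = 24 - l$ ($P{\left(l \right)} = \left(8 - l\right) + 16 = 24 - l$)
$\left(\frac{1}{897} + 348\right) P{\left(s{\left(-3,-4 \right)} \right)} = \left(\frac{1}{897} + 348\right) \left(24 - \frac{1}{-4}\right) = \left(\frac{1}{897} + 348\right) \left(24 - - \frac{1}{4}\right) = \frac{312157 \left(24 + \frac{1}{4}\right)}{897} = \frac{312157}{897} \cdot \frac{97}{4} = \frac{30279229}{3588}$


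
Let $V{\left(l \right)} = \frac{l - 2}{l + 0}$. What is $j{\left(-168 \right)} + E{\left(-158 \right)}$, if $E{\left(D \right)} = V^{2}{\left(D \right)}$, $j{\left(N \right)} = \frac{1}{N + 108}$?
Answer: $\frac{377759}{374460} \approx 1.0088$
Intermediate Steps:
$j{\left(N \right)} = \frac{1}{108 + N}$
$V{\left(l \right)} = \frac{-2 + l}{l}$
$E{\left(D \right)} = \frac{\left(-2 + D\right)^{2}}{D^{2}}$ ($E{\left(D \right)} = \left(\frac{-2 + D}{D}\right)^{2} = \frac{\left(-2 + D\right)^{2}}{D^{2}}$)
$j{\left(-168 \right)} + E{\left(-158 \right)} = \frac{1}{108 - 168} + \frac{\left(-2 - 158\right)^{2}}{24964} = \frac{1}{-60} + \frac{\left(-160\right)^{2}}{24964} = - \frac{1}{60} + \frac{1}{24964} \cdot 25600 = - \frac{1}{60} + \frac{6400}{6241} = \frac{377759}{374460}$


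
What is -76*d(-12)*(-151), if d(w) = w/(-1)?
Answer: 137712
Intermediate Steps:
d(w) = -w (d(w) = w*(-1) = -w)
-76*d(-12)*(-151) = -(-76)*(-12)*(-151) = -76*12*(-151) = -912*(-151) = 137712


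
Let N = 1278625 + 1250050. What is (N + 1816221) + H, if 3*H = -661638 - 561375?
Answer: 3937225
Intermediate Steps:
N = 2528675
H = -407671 (H = (-661638 - 561375)/3 = (⅓)*(-1223013) = -407671)
(N + 1816221) + H = (2528675 + 1816221) - 407671 = 4344896 - 407671 = 3937225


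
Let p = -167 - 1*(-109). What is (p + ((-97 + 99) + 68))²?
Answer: 144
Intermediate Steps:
p = -58 (p = -167 + 109 = -58)
(p + ((-97 + 99) + 68))² = (-58 + ((-97 + 99) + 68))² = (-58 + (2 + 68))² = (-58 + 70)² = 12² = 144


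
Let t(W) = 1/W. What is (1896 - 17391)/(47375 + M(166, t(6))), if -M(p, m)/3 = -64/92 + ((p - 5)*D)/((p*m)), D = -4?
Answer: -29579955/90576167 ≈ -0.32658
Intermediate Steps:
M(p, m) = 48/23 - 3*(20 - 4*p)/(m*p) (M(p, m) = -3*(-64/92 + ((p - 5)*(-4))/((p*m))) = -3*(-64*1/92 + ((-5 + p)*(-4))/((m*p))) = -3*(-16/23 + (20 - 4*p)*(1/(m*p))) = -3*(-16/23 + (20 - 4*p)/(m*p)) = 48/23 - 3*(20 - 4*p)/(m*p))
(1896 - 17391)/(47375 + M(166, t(6))) = (1896 - 17391)/(47375 + (48/23 + 12/(1/6) - 60/(1/6*166))) = -15495/(47375 + (48/23 + 12/(⅙) - 60*1/166/⅙)) = -15495/(47375 + (48/23 + 12*6 - 60*6*1/166)) = -15495/(47375 + (48/23 + 72 - 180/83)) = -15495/(47375 + 137292/1909) = -15495/90576167/1909 = -15495*1909/90576167 = -29579955/90576167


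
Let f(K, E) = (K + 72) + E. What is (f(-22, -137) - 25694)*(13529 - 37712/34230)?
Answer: -852724912657/2445 ≈ -3.4876e+8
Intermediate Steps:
f(K, E) = 72 + E + K (f(K, E) = (72 + K) + E = 72 + E + K)
(f(-22, -137) - 25694)*(13529 - 37712/34230) = ((72 - 137 - 22) - 25694)*(13529 - 37712/34230) = (-87 - 25694)*(13529 - 37712*1/34230) = -25781*(13529 - 18856/17115) = -25781*231529979/17115 = -852724912657/2445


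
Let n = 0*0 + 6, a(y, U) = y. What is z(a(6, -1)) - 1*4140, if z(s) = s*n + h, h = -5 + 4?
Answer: -4105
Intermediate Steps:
h = -1
n = 6 (n = 0 + 6 = 6)
z(s) = -1 + 6*s (z(s) = s*6 - 1 = 6*s - 1 = -1 + 6*s)
z(a(6, -1)) - 1*4140 = (-1 + 6*6) - 1*4140 = (-1 + 36) - 4140 = 35 - 4140 = -4105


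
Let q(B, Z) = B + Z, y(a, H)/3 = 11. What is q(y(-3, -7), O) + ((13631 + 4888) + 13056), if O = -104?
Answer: 31504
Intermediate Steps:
y(a, H) = 33 (y(a, H) = 3*11 = 33)
q(y(-3, -7), O) + ((13631 + 4888) + 13056) = (33 - 104) + ((13631 + 4888) + 13056) = -71 + (18519 + 13056) = -71 + 31575 = 31504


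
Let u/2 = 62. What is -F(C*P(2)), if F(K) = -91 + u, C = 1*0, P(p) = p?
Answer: -33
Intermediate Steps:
u = 124 (u = 2*62 = 124)
C = 0
F(K) = 33 (F(K) = -91 + 124 = 33)
-F(C*P(2)) = -1*33 = -33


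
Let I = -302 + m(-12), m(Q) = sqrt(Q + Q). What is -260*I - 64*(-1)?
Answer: 78584 - 520*I*sqrt(6) ≈ 78584.0 - 1273.7*I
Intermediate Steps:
m(Q) = sqrt(2)*sqrt(Q) (m(Q) = sqrt(2*Q) = sqrt(2)*sqrt(Q))
I = -302 + 2*I*sqrt(6) (I = -302 + sqrt(2)*sqrt(-12) = -302 + sqrt(2)*(2*I*sqrt(3)) = -302 + 2*I*sqrt(6) ≈ -302.0 + 4.899*I)
-260*I - 64*(-1) = -260*(-302 + 2*I*sqrt(6)) - 64*(-1) = (78520 - 520*I*sqrt(6)) + 64 = 78584 - 520*I*sqrt(6)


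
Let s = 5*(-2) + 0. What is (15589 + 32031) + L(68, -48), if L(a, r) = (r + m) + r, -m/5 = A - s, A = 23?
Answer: 47359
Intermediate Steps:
s = -10 (s = -10 + 0 = -10)
m = -165 (m = -5*(23 - 1*(-10)) = -5*(23 + 10) = -5*33 = -165)
L(a, r) = -165 + 2*r (L(a, r) = (r - 165) + r = (-165 + r) + r = -165 + 2*r)
(15589 + 32031) + L(68, -48) = (15589 + 32031) + (-165 + 2*(-48)) = 47620 + (-165 - 96) = 47620 - 261 = 47359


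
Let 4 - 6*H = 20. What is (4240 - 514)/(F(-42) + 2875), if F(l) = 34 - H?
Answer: 11178/8735 ≈ 1.2797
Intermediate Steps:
H = -8/3 (H = 2/3 - 1/6*20 = 2/3 - 10/3 = -8/3 ≈ -2.6667)
F(l) = 110/3 (F(l) = 34 - 1*(-8/3) = 34 + 8/3 = 110/3)
(4240 - 514)/(F(-42) + 2875) = (4240 - 514)/(110/3 + 2875) = 3726/(8735/3) = 3726*(3/8735) = 11178/8735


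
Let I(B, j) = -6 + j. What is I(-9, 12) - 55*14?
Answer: -764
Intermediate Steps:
I(-9, 12) - 55*14 = (-6 + 12) - 55*14 = 6 - 770 = -764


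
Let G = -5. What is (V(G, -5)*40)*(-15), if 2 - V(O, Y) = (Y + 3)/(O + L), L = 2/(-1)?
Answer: -7200/7 ≈ -1028.6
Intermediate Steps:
L = -2 (L = 2*(-1) = -2)
V(O, Y) = 2 - (3 + Y)/(-2 + O) (V(O, Y) = 2 - (Y + 3)/(O - 2) = 2 - (3 + Y)/(-2 + O))
(V(G, -5)*40)*(-15) = (((-7 - 1*(-5) + 2*(-5))/(-2 - 5))*40)*(-15) = (((-7 + 5 - 10)/(-7))*40)*(-15) = (-1/7*(-12)*40)*(-15) = ((12/7)*40)*(-15) = (480/7)*(-15) = -7200/7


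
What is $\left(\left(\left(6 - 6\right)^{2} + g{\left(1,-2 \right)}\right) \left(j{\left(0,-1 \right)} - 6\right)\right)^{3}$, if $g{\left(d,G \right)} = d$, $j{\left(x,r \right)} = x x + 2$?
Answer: $-64$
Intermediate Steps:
$j{\left(x,r \right)} = 2 + x^{2}$ ($j{\left(x,r \right)} = x^{2} + 2 = 2 + x^{2}$)
$\left(\left(\left(6 - 6\right)^{2} + g{\left(1,-2 \right)}\right) \left(j{\left(0,-1 \right)} - 6\right)\right)^{3} = \left(\left(\left(6 - 6\right)^{2} + 1\right) \left(\left(2 + 0^{2}\right) - 6\right)\right)^{3} = \left(\left(\left(6 - 6\right)^{2} + 1\right) \left(\left(2 + 0\right) - 6\right)\right)^{3} = \left(\left(0^{2} + 1\right) \left(2 - 6\right)\right)^{3} = \left(\left(0 + 1\right) \left(-4\right)\right)^{3} = \left(1 \left(-4\right)\right)^{3} = \left(-4\right)^{3} = -64$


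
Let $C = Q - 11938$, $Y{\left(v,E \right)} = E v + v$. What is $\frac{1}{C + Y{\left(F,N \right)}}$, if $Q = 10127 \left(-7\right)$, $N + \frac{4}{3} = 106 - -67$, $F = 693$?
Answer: $\frac{1}{36831} \approx 2.7151 \cdot 10^{-5}$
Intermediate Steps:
$N = \frac{515}{3}$ ($N = - \frac{4}{3} + \left(106 - -67\right) = - \frac{4}{3} + \left(106 + 67\right) = - \frac{4}{3} + 173 = \frac{515}{3} \approx 171.67$)
$Q = -70889$
$Y{\left(v,E \right)} = v + E v$
$C = -82827$ ($C = -70889 - 11938 = -82827$)
$\frac{1}{C + Y{\left(F,N \right)}} = \frac{1}{-82827 + 693 \left(1 + \frac{515}{3}\right)} = \frac{1}{-82827 + 693 \cdot \frac{518}{3}} = \frac{1}{-82827 + 119658} = \frac{1}{36831}$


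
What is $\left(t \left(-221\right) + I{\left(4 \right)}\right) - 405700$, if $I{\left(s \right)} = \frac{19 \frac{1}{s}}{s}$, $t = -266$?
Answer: $- \frac{5550605}{16} \approx -3.4691 \cdot 10^{5}$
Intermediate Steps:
$I{\left(s \right)} = \frac{19}{s^{2}}$
$\left(t \left(-221\right) + I{\left(4 \right)}\right) - 405700 = \left(\left(-266\right) \left(-221\right) + \frac{19}{16}\right) - 405700 = \left(58786 + 19 \cdot \frac{1}{16}\right) - 405700 = \left(58786 + \frac{19}{16}\right) - 405700 = \frac{940595}{16} - 405700 = - \frac{5550605}{16}$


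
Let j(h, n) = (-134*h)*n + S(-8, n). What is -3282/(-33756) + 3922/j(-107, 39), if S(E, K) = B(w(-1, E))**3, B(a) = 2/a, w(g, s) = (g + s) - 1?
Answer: 40992215203/393244735874 ≈ 0.10424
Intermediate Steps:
w(g, s) = -1 + g + s
S(E, K) = 8/(-2 + E)**3 (S(E, K) = (2/(-1 - 1 + E))**3 = (2/(-2 + E))**3 = 8/(-2 + E)**3)
j(h, n) = -1/125 - 134*h*n (j(h, n) = (-134*h)*n + 8/(-2 - 8)**3 = -134*h*n + 8/(-10)**3 = -134*h*n + 8*(-1/1000) = -134*h*n - 1/125 = -1/125 - 134*h*n)
-3282/(-33756) + 3922/j(-107, 39) = -3282/(-33756) + 3922/(-1/125 - 134*(-107)*39) = -3282*(-1/33756) + 3922/(-1/125 + 559182) = 547/5626 + 3922/(69897749/125) = 547/5626 + 3922*(125/69897749) = 547/5626 + 490250/69897749 = 40992215203/393244735874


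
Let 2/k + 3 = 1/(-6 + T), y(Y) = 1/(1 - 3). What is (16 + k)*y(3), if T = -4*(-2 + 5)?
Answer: -422/55 ≈ -7.6727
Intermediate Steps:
T = -12 (T = -4*3 = -12)
y(Y) = -½ (y(Y) = 1/(-2) = -½)
k = -36/55 (k = 2/(-3 + 1/(-6 - 12)) = 2/(-3 + 1/(-18)) = 2/(-3 - 1/18) = 2/(-55/18) = 2*(-18/55) = -36/55 ≈ -0.65455)
(16 + k)*y(3) = (16 - 36/55)*(-½) = (844/55)*(-½) = -422/55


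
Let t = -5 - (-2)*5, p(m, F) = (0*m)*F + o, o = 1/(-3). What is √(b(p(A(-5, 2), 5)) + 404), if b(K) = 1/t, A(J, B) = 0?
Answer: √10105/5 ≈ 20.105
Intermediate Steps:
o = -⅓ ≈ -0.33333
p(m, F) = -⅓ (p(m, F) = (0*m)*F - ⅓ = 0*F - ⅓ = 0 - ⅓ = -⅓)
t = 5 (t = -5 - 1*(-10) = -5 + 10 = 5)
b(K) = ⅕ (b(K) = 1/5 = ⅕)
√(b(p(A(-5, 2), 5)) + 404) = √(⅕ + 404) = √(2021/5) = √10105/5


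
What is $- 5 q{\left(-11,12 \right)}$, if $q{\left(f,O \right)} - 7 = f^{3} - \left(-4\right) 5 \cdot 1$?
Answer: $6520$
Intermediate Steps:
$q{\left(f,O \right)} = 27 + f^{3}$ ($q{\left(f,O \right)} = 7 + \left(f^{3} - \left(-4\right) 5 \cdot 1\right) = 7 + \left(f^{3} - \left(-20\right) 1\right) = 7 + \left(f^{3} - -20\right) = 7 + \left(f^{3} + 20\right) = 7 + \left(20 + f^{3}\right) = 27 + f^{3}$)
$- 5 q{\left(-11,12 \right)} = - 5 \left(27 + \left(-11\right)^{3}\right) = - 5 \left(27 - 1331\right) = \left(-5\right) \left(-1304\right) = 6520$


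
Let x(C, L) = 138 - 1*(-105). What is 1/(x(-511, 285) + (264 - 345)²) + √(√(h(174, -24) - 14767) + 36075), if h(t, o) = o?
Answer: 1/6804 + √(36075 + I*√14791) ≈ 189.93 + 0.32016*I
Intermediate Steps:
x(C, L) = 243 (x(C, L) = 138 + 105 = 243)
1/(x(-511, 285) + (264 - 345)²) + √(√(h(174, -24) - 14767) + 36075) = 1/(243 + (264 - 345)²) + √(√(-24 - 14767) + 36075) = 1/(243 + (-81)²) + √(√(-14791) + 36075) = 1/(243 + 6561) + √(I*√14791 + 36075) = 1/6804 + √(36075 + I*√14791)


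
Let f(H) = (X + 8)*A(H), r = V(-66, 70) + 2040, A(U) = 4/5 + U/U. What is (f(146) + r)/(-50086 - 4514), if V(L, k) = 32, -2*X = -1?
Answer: -20873/546000 ≈ -0.038229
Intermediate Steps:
X = ½ (X = -½*(-1) = ½ ≈ 0.50000)
A(U) = 9/5 (A(U) = 4*(⅕) + 1 = ⅘ + 1 = 9/5)
r = 2072 (r = 32 + 2040 = 2072)
f(H) = 153/10 (f(H) = (½ + 8)*(9/5) = (17/2)*(9/5) = 153/10)
(f(146) + r)/(-50086 - 4514) = (153/10 + 2072)/(-50086 - 4514) = (20873/10)/(-54600) = (20873/10)*(-1/54600) = -20873/546000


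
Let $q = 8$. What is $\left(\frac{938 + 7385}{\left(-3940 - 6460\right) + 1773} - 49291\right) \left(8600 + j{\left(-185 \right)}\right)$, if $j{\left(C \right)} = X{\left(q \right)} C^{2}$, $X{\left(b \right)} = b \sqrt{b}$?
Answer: $- \frac{3657079308000}{8627} - \frac{232862398728000 \sqrt{2}}{8627} \approx -3.8597 \cdot 10^{10}$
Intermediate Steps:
$X{\left(b \right)} = b^{\frac{3}{2}}$
$j{\left(C \right)} = 16 \sqrt{2} C^{2}$ ($j{\left(C \right)} = 8^{\frac{3}{2}} C^{2} = 16 \sqrt{2} C^{2}$)
$\left(\frac{938 + 7385}{\left(-3940 - 6460\right) + 1773} - 49291\right) \left(8600 + j{\left(-185 \right)}\right) = \left(\frac{938 + 7385}{\left(-3940 - 6460\right) + 1773} - 49291\right) \left(8600 + 16 \sqrt{2} \left(-185\right)^{2}\right) = \left(\frac{8323}{-10400 + 1773} - 49291\right) \left(8600 + 16 \sqrt{2} \cdot 34225\right) = \left(\frac{8323}{-8627} - 49291\right) \left(8600 + 547600 \sqrt{2}\right) = \left(8323 \left(- \frac{1}{8627}\right) - 49291\right) \left(8600 + 547600 \sqrt{2}\right) = \left(- \frac{8323}{8627} - 49291\right) \left(8600 + 547600 \sqrt{2}\right) = - \frac{425241780 \left(8600 + 547600 \sqrt{2}\right)}{8627} = - \frac{3657079308000}{8627} - \frac{232862398728000 \sqrt{2}}{8627}$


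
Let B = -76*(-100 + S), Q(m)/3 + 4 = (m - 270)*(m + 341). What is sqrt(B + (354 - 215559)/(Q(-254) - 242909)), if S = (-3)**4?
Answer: sqrt(8329990391653)/75937 ≈ 38.007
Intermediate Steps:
S = 81
Q(m) = -12 + 3*(-270 + m)*(341 + m) (Q(m) = -12 + 3*((m - 270)*(m + 341)) = -12 + 3*((-270 + m)*(341 + m)) = -12 + 3*(-270 + m)*(341 + m))
B = 1444 (B = -76*(-100 + 81) = -76*(-19) = 1444)
sqrt(B + (354 - 215559)/(Q(-254) - 242909)) = sqrt(1444 + (354 - 215559)/((-276222 + 3*(-254)**2 + 213*(-254)) - 242909)) = sqrt(1444 - 215205/((-276222 + 3*64516 - 54102) - 242909)) = sqrt(1444 - 215205/((-276222 + 193548 - 54102) - 242909)) = sqrt(1444 - 215205/(-136776 - 242909)) = sqrt(1444 - 215205/(-379685)) = sqrt(1444 - 215205*(-1/379685)) = sqrt(1444 + 43041/75937) = sqrt(109696069/75937) = sqrt(8329990391653)/75937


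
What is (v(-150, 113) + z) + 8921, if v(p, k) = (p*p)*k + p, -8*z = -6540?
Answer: 5104177/2 ≈ 2.5521e+6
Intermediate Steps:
z = 1635/2 (z = -1/8*(-6540) = 1635/2 ≈ 817.50)
v(p, k) = p + k*p**2 (v(p, k) = p**2*k + p = k*p**2 + p = p + k*p**2)
(v(-150, 113) + z) + 8921 = (-150*(1 + 113*(-150)) + 1635/2) + 8921 = (-150*(1 - 16950) + 1635/2) + 8921 = (-150*(-16949) + 1635/2) + 8921 = (2542350 + 1635/2) + 8921 = 5086335/2 + 8921 = 5104177/2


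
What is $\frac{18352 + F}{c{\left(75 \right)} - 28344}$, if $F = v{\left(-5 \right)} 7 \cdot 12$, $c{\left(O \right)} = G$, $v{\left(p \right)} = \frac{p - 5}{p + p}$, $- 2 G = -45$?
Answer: $- \frac{36872}{56643} \approx -0.65095$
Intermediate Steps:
$G = \frac{45}{2}$ ($G = \left(- \frac{1}{2}\right) \left(-45\right) = \frac{45}{2} \approx 22.5$)
$v{\left(p \right)} = \frac{-5 + p}{2 p}$
$c{\left(O \right)} = \frac{45}{2}$
$F = 84$ ($F = \frac{-5 - 5}{2 \left(-5\right)} 7 \cdot 12 = \frac{1}{2} \left(- \frac{1}{5}\right) \left(-10\right) 7 \cdot 12 = 1 \cdot 7 \cdot 12 = 7 \cdot 12 = 84$)
$\frac{18352 + F}{c{\left(75 \right)} - 28344} = \frac{18352 + 84}{\frac{45}{2} - 28344} = \frac{18436}{- \frac{56643}{2}} = 18436 \left(- \frac{2}{56643}\right) = - \frac{36872}{56643}$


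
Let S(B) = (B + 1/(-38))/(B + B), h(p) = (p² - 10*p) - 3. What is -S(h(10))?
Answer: -115/228 ≈ -0.50439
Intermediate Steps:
h(p) = -3 + p² - 10*p
S(B) = (-1/38 + B)/(2*B) (S(B) = (B - 1/38)/((2*B)) = (-1/38 + B)*(1/(2*B)) = (-1/38 + B)/(2*B))
-S(h(10)) = -(-1 + 38*(-3 + 10² - 10*10))/(76*(-3 + 10² - 10*10)) = -(-1 + 38*(-3 + 100 - 100))/(76*(-3 + 100 - 100)) = -(-1 + 38*(-3))/(76*(-3)) = -(-1)*(-1 - 114)/(76*3) = -(-1)*(-115)/(76*3) = -1*115/228 = -115/228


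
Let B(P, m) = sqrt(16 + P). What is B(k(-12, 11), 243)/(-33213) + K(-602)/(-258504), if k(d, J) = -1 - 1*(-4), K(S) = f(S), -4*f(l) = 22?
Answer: 11/517008 - sqrt(19)/33213 ≈ -0.00010996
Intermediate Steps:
f(l) = -11/2 (f(l) = -1/4*22 = -11/2)
K(S) = -11/2
k(d, J) = 3 (k(d, J) = -1 + 4 = 3)
B(k(-12, 11), 243)/(-33213) + K(-602)/(-258504) = sqrt(16 + 3)/(-33213) - 11/2/(-258504) = sqrt(19)*(-1/33213) - 11/2*(-1/258504) = -sqrt(19)/33213 + 11/517008 = 11/517008 - sqrt(19)/33213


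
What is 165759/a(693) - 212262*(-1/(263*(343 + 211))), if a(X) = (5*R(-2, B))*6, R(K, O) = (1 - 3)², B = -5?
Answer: 4029481543/2914040 ≈ 1382.8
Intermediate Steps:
R(K, O) = 4 (R(K, O) = (-2)² = 4)
a(X) = 120 (a(X) = (5*4)*6 = 20*6 = 120)
165759/a(693) - 212262*(-1/(263*(343 + 211))) = 165759/120 - 212262*(-1/(263*(343 + 211))) = 165759*(1/120) - 212262/((-263*554)) = 55253/40 - 212262/(-145702) = 55253/40 - 212262*(-1/145702) = 55253/40 + 106131/72851 = 4029481543/2914040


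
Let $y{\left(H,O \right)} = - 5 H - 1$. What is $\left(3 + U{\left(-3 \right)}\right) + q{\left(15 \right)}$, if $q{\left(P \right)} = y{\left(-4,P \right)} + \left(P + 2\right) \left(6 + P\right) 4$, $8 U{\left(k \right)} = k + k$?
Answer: $\frac{5797}{4} \approx 1449.3$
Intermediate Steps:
$U{\left(k \right)} = \frac{k}{4}$ ($U{\left(k \right)} = \frac{k + k}{8} = \frac{2 k}{8} = \frac{k}{4}$)
$y{\left(H,O \right)} = -1 - 5 H$
$q{\left(P \right)} = 19 + 4 \left(2 + P\right) \left(6 + P\right)$ ($q{\left(P \right)} = \left(-1 - -20\right) + \left(P + 2\right) \left(6 + P\right) 4 = \left(-1 + 20\right) + \left(2 + P\right) \left(6 + P\right) 4 = 19 + 4 \left(2 + P\right) \left(6 + P\right)$)
$\left(3 + U{\left(-3 \right)}\right) + q{\left(15 \right)} = \left(3 + \frac{1}{4} \left(-3\right)\right) + \left(67 + 4 \cdot 15^{2} + 32 \cdot 15\right) = \left(3 - \frac{3}{4}\right) + \left(67 + 4 \cdot 225 + 480\right) = \frac{9}{4} + \left(67 + 900 + 480\right) = \frac{9}{4} + 1447 = \frac{5797}{4}$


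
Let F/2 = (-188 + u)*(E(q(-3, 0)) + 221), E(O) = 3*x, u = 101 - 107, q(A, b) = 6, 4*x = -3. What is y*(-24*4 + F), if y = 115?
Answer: -9771665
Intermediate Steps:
x = -¾ (x = (¼)*(-3) = -¾ ≈ -0.75000)
u = -6
E(O) = -9/4 (E(O) = 3*(-¾) = -9/4)
F = -84875 (F = 2*((-188 - 6)*(-9/4 + 221)) = 2*(-194*875/4) = 2*(-84875/2) = -84875)
y*(-24*4 + F) = 115*(-24*4 - 84875) = 115*(-96 - 84875) = 115*(-84971) = -9771665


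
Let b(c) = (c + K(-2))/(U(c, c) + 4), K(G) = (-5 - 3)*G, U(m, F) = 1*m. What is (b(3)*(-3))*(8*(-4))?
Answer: 1824/7 ≈ 260.57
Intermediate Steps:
U(m, F) = m
K(G) = -8*G
b(c) = (16 + c)/(4 + c) (b(c) = (c - 8*(-2))/(c + 4) = (c + 16)/(4 + c) = (16 + c)/(4 + c))
(b(3)*(-3))*(8*(-4)) = (((16 + 3)/(4 + 3))*(-3))*(8*(-4)) = ((19/7)*(-3))*(-32) = -57/7*(-32) = 1824/7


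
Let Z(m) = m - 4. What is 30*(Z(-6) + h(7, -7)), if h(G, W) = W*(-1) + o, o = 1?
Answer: -60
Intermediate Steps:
h(G, W) = 1 - W (h(G, W) = W*(-1) + 1 = -W + 1 = 1 - W)
Z(m) = -4 + m
30*(Z(-6) + h(7, -7)) = 30*((-4 - 6) + (1 - 1*(-7))) = 30*(-10 + (1 + 7)) = 30*(-10 + 8) = 30*(-2) = -60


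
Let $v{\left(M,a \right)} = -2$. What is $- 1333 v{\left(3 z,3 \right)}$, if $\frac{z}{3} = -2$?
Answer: $2666$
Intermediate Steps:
$z = -6$ ($z = 3 \left(-2\right) = -6$)
$- 1333 v{\left(3 z,3 \right)} = \left(-1333\right) \left(-2\right) = 2666$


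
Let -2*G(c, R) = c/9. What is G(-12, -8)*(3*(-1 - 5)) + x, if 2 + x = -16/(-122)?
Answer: -846/61 ≈ -13.869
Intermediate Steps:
G(c, R) = -c/18 (G(c, R) = -c/(2*9) = -c/18)
x = -114/61 (x = -2 - 16/(-122) = -2 - 16*(-1/122) = -2 + 8/61 = -114/61 ≈ -1.8689)
G(-12, -8)*(3*(-1 - 5)) + x = (-1/18*(-12))*(3*(-1 - 5)) - 114/61 = 2*(3*(-6))/3 - 114/61 = (⅔)*(-18) - 114/61 = -12 - 114/61 = -846/61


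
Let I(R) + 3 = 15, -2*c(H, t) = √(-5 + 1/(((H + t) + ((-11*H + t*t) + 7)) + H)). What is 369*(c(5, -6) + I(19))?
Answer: 4428 - 369*I*√82/8 ≈ 4428.0 - 417.68*I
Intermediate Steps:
c(H, t) = -√(-5 + 1/(7 + t + t² - 9*H))/2 (c(H, t) = -√(-5 + 1/(((H + t) + ((-11*H + t*t) + 7)) + H))/2 = -√(-5 + 1/(((H + t) + ((-11*H + t²) + 7)) + H))/2 = -√(-5 + 1/(((H + t) + ((t² - 11*H) + 7)) + H))/2 = -√(-5 + 1/(((H + t) + (7 + t² - 11*H)) + H))/2 = -√(-5 + 1/((7 + t + t² - 10*H) + H))/2 = -√(-5 + 1/(7 + t + t² - 9*H))/2)
I(R) = 12 (I(R) = -3 + 15 = 12)
369*(c(5, -6) + I(19)) = 369*(-I*√(-1/(7 - 6 + (-6)² - 9*5))*√(221 - 180)/2 + 12) = 369*(-I*√41*√(-1/(7 - 6 + 36 - 45))/2 + 12) = 369*(-I*√41*√(-1/(-8))/2 + 12) = 369*(-I*√82/4/2 + 12) = 369*(-I*√82/8 + 12) = 369*(12 - I*√82/8) = 4428 - 369*I*√82/8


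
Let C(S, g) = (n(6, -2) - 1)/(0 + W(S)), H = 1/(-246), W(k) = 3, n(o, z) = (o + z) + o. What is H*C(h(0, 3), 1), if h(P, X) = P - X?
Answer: -1/82 ≈ -0.012195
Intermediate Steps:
n(o, z) = z + 2*o
H = -1/246 ≈ -0.0040650
C(S, g) = 3 (C(S, g) = ((-2 + 2*6) - 1)/(0 + 3) = ((-2 + 12) - 1)/3 = (10 - 1)*(1/3) = 9*(1/3) = 3)
H*C(h(0, 3), 1) = -1/246*3 = -1/82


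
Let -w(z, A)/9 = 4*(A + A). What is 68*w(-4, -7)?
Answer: 34272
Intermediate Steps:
w(z, A) = -72*A (w(z, A) = -36*(A + A) = -36*2*A = -72*A)
68*w(-4, -7) = 68*(-72*(-7)) = 68*504 = 34272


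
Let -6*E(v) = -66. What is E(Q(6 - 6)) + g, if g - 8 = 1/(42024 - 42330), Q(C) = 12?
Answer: 5813/306 ≈ 18.997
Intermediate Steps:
E(v) = 11 (E(v) = -⅙*(-66) = 11)
g = 2447/306 (g = 8 + 1/(42024 - 42330) = 8 + 1/(-306) = 8 - 1/306 = 2447/306 ≈ 7.9967)
E(Q(6 - 6)) + g = 11 + 2447/306 = 5813/306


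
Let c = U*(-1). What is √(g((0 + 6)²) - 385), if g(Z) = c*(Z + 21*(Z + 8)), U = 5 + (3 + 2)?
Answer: I*√9985 ≈ 99.925*I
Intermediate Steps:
U = 10 (U = 5 + 5 = 10)
c = -10 (c = 10*(-1) = -10)
g(Z) = -1680 - 220*Z (g(Z) = -10*(Z + 21*(Z + 8)) = -10*(Z + 21*(8 + Z)) = -10*(Z + (168 + 21*Z)) = -10*(168 + 22*Z) = -1680 - 220*Z)
√(g((0 + 6)²) - 385) = √((-1680 - 220*(0 + 6)²) - 385) = √((-1680 - 220*6²) - 385) = √((-1680 - 220*36) - 385) = √((-1680 - 7920) - 385) = √(-9600 - 385) = √(-9985) = I*√9985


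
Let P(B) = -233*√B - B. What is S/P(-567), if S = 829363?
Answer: 829363/54856 + 193241579*I*√7/3455928 ≈ 15.119 + 147.94*I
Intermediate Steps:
P(B) = -B - 233*√B
S/P(-567) = 829363/(-1*(-567) - 2097*I*√7) = 829363/(567 - 2097*I*√7)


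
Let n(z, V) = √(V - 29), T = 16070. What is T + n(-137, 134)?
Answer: 16070 + √105 ≈ 16080.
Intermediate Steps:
n(z, V) = √(-29 + V)
T + n(-137, 134) = 16070 + √(-29 + 134) = 16070 + √105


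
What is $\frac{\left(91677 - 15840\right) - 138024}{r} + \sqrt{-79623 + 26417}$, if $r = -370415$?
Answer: $\frac{62187}{370415} + i \sqrt{53206} \approx 0.16788 + 230.66 i$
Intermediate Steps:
$\frac{\left(91677 - 15840\right) - 138024}{r} + \sqrt{-79623 + 26417} = \frac{\left(91677 - 15840\right) - 138024}{-370415} + \sqrt{-79623 + 26417} = \left(75837 - 138024\right) \left(- \frac{1}{370415}\right) + \sqrt{-53206} = \left(-62187\right) \left(- \frac{1}{370415}\right) + i \sqrt{53206} = \frac{62187}{370415} + i \sqrt{53206}$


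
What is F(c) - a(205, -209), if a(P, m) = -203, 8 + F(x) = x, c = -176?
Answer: 19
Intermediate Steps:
F(x) = -8 + x
F(c) - a(205, -209) = (-8 - 176) - 1*(-203) = -184 + 203 = 19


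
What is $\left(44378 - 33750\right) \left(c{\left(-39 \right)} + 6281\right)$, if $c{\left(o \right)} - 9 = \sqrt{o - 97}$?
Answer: $66850120 + 21256 i \sqrt{34} \approx 6.685 \cdot 10^{7} + 1.2394 \cdot 10^{5} i$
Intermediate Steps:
$c{\left(o \right)} = 9 + \sqrt{-97 + o}$ ($c{\left(o \right)} = 9 + \sqrt{o - 97} = 9 + \sqrt{-97 + o}$)
$\left(44378 - 33750\right) \left(c{\left(-39 \right)} + 6281\right) = \left(44378 - 33750\right) \left(\left(9 + \sqrt{-97 - 39}\right) + 6281\right) = 10628 \left(\left(9 + \sqrt{-136}\right) + 6281\right) = 10628 \left(\left(9 + 2 i \sqrt{34}\right) + 6281\right) = 10628 \left(6290 + 2 i \sqrt{34}\right) = 66850120 + 21256 i \sqrt{34}$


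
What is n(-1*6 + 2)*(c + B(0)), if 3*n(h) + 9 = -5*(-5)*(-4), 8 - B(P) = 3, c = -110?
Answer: 3815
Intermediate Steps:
B(P) = 5 (B(P) = 8 - 1*3 = 8 - 3 = 5)
n(h) = -109/3 (n(h) = -3 + (-5*(-5)*(-4))/3 = -3 + (25*(-4))/3 = -3 + (⅓)*(-100) = -3 - 100/3 = -109/3)
n(-1*6 + 2)*(c + B(0)) = -109*(-110 + 5)/3 = -109/3*(-105) = 3815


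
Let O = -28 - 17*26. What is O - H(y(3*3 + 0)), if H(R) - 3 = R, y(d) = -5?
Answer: -468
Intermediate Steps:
O = -470 (O = -28 - 442 = -470)
H(R) = 3 + R
O - H(y(3*3 + 0)) = -470 - (3 - 5) = -470 - 1*(-2) = -470 + 2 = -468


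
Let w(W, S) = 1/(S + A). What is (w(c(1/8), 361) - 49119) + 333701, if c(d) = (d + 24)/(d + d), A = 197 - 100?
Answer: 130338557/458 ≈ 2.8458e+5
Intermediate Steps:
A = 97
c(d) = (24 + d)/(2*d) (c(d) = (24 + d)/((2*d)) = (24 + d)*(1/(2*d)) = (24 + d)/(2*d))
w(W, S) = 1/(97 + S) (w(W, S) = 1/(S + 97) = 1/(97 + S))
(w(c(1/8), 361) - 49119) + 333701 = (1/(97 + 361) - 49119) + 333701 = (1/458 - 49119) + 333701 = -22496501/458 + 333701 = 130338557/458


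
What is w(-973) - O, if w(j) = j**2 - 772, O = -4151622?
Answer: 5097579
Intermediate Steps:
w(j) = -772 + j**2
w(-973) - O = (-772 + (-973)**2) - 1*(-4151622) = (-772 + 946729) + 4151622 = 945957 + 4151622 = 5097579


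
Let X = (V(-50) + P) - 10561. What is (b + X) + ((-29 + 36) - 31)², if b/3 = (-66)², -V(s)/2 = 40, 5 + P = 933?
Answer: 3931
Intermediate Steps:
P = 928 (P = -5 + 933 = 928)
V(s) = -80 (V(s) = -2*40 = -80)
b = 13068 (b = 3*(-66)² = 3*4356 = 13068)
X = -9713 (X = (-80 + 928) - 10561 = 848 - 10561 = -9713)
(b + X) + ((-29 + 36) - 31)² = (13068 - 9713) + ((-29 + 36) - 31)² = 3355 + (7 - 31)² = 3355 + (-24)² = 3355 + 576 = 3931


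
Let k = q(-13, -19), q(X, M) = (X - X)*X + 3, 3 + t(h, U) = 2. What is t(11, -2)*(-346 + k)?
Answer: 343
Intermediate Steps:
t(h, U) = -1 (t(h, U) = -3 + 2 = -1)
q(X, M) = 3 (q(X, M) = 0*X + 3 = 0 + 3 = 3)
k = 3
t(11, -2)*(-346 + k) = -(-346 + 3) = -1*(-343) = 343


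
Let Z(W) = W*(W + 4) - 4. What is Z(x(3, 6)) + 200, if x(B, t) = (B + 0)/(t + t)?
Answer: 3153/16 ≈ 197.06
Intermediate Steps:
x(B, t) = B/(2*t) (x(B, t) = B/((2*t)) = B*(1/(2*t)) = B/(2*t))
Z(W) = -4 + W*(4 + W) (Z(W) = W*(4 + W) - 4 = -4 + W*(4 + W))
Z(x(3, 6)) + 200 = (-4 + ((½)*3/6)² + 4*((½)*3/6)) + 200 = (-4 + ((½)*3*(⅙))² + 4*((½)*3*(⅙))) + 200 = (-4 + (¼)² + 4*(¼)) + 200 = (-4 + 1/16 + 1) + 200 = -47/16 + 200 = 3153/16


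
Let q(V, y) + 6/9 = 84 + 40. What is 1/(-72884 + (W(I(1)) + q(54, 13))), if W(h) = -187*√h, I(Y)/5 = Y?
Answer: -654846/47645457919 + 1683*√5/47645457919 ≈ -1.3665e-5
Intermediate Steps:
I(Y) = 5*Y
q(V, y) = 370/3 (q(V, y) = -⅔ + (84 + 40) = -⅔ + 124 = 370/3)
1/(-72884 + (W(I(1)) + q(54, 13))) = 1/(-72884 + (-187*√5 + 370/3)) = 1/(-72884 + (370/3 - 187*√5)) = 1/(-218282/3 - 187*√5)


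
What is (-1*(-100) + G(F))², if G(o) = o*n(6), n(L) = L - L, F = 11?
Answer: 10000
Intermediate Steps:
n(L) = 0
G(o) = 0 (G(o) = o*0 = 0)
(-1*(-100) + G(F))² = (-1*(-100) + 0)² = (100 + 0)² = 100² = 10000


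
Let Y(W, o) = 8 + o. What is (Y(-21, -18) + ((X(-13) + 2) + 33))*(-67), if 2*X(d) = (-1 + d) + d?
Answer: -1541/2 ≈ -770.50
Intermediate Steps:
X(d) = -½ + d (X(d) = ((-1 + d) + d)/2 = (-1 + 2*d)/2 = -½ + d)
(Y(-21, -18) + ((X(-13) + 2) + 33))*(-67) = ((8 - 18) + (((-½ - 13) + 2) + 33))*(-67) = (-10 + ((-27/2 + 2) + 33))*(-67) = (-10 + (-23/2 + 33))*(-67) = (-10 + 43/2)*(-67) = (23/2)*(-67) = -1541/2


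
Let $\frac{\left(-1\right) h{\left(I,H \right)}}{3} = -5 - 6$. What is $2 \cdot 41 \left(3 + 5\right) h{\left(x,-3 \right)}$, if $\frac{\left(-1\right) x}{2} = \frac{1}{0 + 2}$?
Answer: $21648$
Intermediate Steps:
$x = -1$ ($x = - \frac{2}{0 + 2} = - \frac{2}{2} = \left(-2\right) \frac{1}{2} = -1$)
$h{\left(I,H \right)} = 33$ ($h{\left(I,H \right)} = - 3 \left(-5 - 6\right) = \left(-3\right) \left(-11\right) = 33$)
$2 \cdot 41 \left(3 + 5\right) h{\left(x,-3 \right)} = 2 \cdot 41 \left(3 + 5\right) 33 = 82 \cdot 8 \cdot 33 = 82 \cdot 264 = 21648$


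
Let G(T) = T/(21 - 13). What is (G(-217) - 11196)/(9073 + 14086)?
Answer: -89785/185272 ≈ -0.48461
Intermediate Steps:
G(T) = T/8
(G(-217) - 11196)/(9073 + 14086) = ((1/8)*(-217) - 11196)/(9073 + 14086) = (-217/8 - 11196)/23159 = -89785/8*1/23159 = -89785/185272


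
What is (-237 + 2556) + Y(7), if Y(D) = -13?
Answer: 2306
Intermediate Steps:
(-237 + 2556) + Y(7) = (-237 + 2556) - 13 = 2319 - 13 = 2306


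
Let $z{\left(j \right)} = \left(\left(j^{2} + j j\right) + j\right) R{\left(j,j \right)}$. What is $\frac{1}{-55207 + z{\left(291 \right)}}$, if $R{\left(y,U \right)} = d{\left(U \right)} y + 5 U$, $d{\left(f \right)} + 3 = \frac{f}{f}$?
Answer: $\frac{1}{148051862} \approx 6.7544 \cdot 10^{-9}$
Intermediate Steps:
$d{\left(f \right)} = -2$ ($d{\left(f \right)} = -3 + \frac{f}{f} = -3 + 1 = -2$)
$R{\left(y,U \right)} = - 2 y + 5 U$
$z{\left(j \right)} = 3 j \left(j + 2 j^{2}\right)$ ($z{\left(j \right)} = \left(\left(j^{2} + j j\right) + j\right) \left(- 2 j + 5 j\right) = \left(\left(j^{2} + j^{2}\right) + j\right) 3 j = \left(2 j^{2} + j\right) 3 j = \left(j + 2 j^{2}\right) 3 j = 3 j \left(j + 2 j^{2}\right)$)
$\frac{1}{-55207 + z{\left(291 \right)}} = \frac{1}{-55207 + 291^{2} \left(3 + 6 \cdot 291\right)} = \frac{1}{-55207 + 84681 \left(3 + 1746\right)} = \frac{1}{-55207 + 84681 \cdot 1749} = \frac{1}{-55207 + 148107069} = \frac{1}{148051862}$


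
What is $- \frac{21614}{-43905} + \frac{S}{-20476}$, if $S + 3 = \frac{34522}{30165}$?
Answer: $\frac{59344574125}{120525769772} \approx 0.49238$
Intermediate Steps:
$S = - \frac{55973}{30165}$ ($S = -3 + \frac{34522}{30165} = - \frac{55973}{30165} \approx -1.8556$)
$- \frac{21614}{-43905} + \frac{S}{-20476} = - \frac{21614}{-43905} - \frac{55973}{30165 \left(-20476\right)} = \left(-21614\right) \left(- \frac{1}{43905}\right) - - \frac{55973}{617658540} = \frac{21614}{43905} + \frac{55973}{617658540} = \frac{59344574125}{120525769772}$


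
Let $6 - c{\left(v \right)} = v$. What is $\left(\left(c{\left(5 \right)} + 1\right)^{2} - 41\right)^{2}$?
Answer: $1369$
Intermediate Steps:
$c{\left(v \right)} = 6 - v$
$\left(\left(c{\left(5 \right)} + 1\right)^{2} - 41\right)^{2} = \left(\left(\left(6 - 5\right) + 1\right)^{2} - 41\right)^{2} = \left(\left(1 + 1\right)^{2} - 41\right)^{2} = \left(2^{2} - 41\right)^{2} = \left(4 - 41\right)^{2} = \left(-37\right)^{2} = 1369$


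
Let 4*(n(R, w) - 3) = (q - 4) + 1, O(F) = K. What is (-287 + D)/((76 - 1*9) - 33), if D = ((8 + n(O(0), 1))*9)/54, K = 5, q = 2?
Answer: -6845/816 ≈ -8.3885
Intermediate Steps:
O(F) = 5
n(R, w) = 11/4 (n(R, w) = 3 + ((2 - 4) + 1)/4 = 3 + (-2 + 1)/4 = 3 + (¼)*(-1) = 3 - ¼ = 11/4)
D = 43/24 (D = ((8 + 11/4)*9)/54 = ((43/4)*9)*(1/54) = (387/4)*(1/54) = 43/24 ≈ 1.7917)
(-287 + D)/((76 - 1*9) - 33) = (-287 + 43/24)/((76 - 1*9) - 33) = -6845/(24*((76 - 9) - 33)) = -6845/(24*(67 - 33)) = -6845/24/34 = -6845/24*1/34 = -6845/816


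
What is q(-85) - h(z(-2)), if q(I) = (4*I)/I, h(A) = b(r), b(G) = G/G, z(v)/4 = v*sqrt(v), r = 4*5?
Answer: 3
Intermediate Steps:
r = 20
z(v) = 4*v**(3/2) (z(v) = 4*(v*sqrt(v)) = 4*v**(3/2))
b(G) = 1
h(A) = 1
q(I) = 4
q(-85) - h(z(-2)) = 4 - 1*1 = 4 - 1 = 3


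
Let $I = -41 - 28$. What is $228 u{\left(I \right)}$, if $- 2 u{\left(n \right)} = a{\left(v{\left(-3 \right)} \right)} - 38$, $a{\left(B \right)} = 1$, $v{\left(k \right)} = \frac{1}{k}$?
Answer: $4218$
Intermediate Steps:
$I = -69$
$u{\left(n \right)} = \frac{37}{2}$ ($u{\left(n \right)} = - \frac{1 - 38}{2} = \left(- \frac{1}{2}\right) \left(-37\right) = \frac{37}{2}$)
$228 u{\left(I \right)} = 228 \cdot \frac{37}{2} = 4218$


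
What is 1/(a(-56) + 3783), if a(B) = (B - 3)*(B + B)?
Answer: 1/10391 ≈ 9.6237e-5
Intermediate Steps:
a(B) = 2*B*(-3 + B) (a(B) = (-3 + B)*(2*B) = 2*B*(-3 + B))
1/(a(-56) + 3783) = 1/(2*(-56)*(-3 - 56) + 3783) = 1/(2*(-56)*(-59) + 3783) = 1/(6608 + 3783) = 1/10391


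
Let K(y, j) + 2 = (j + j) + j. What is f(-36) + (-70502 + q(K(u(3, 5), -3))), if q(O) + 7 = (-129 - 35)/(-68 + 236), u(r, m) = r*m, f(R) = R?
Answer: -2962931/42 ≈ -70546.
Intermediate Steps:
u(r, m) = m*r
K(y, j) = -2 + 3*j (K(y, j) = -2 + ((j + j) + j) = -2 + (2*j + j) = -2 + 3*j)
q(O) = -335/42 (q(O) = -7 + (-129 - 35)/(-68 + 236) = -7 - 164/168 = -7 - 164*1/168 = -7 - 41/42 = -335/42)
f(-36) + (-70502 + q(K(u(3, 5), -3))) = -36 + (-70502 - 335/42) = -36 - 2961419/42 = -2962931/42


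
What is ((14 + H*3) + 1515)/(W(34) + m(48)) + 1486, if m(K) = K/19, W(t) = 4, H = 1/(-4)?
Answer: 853203/496 ≈ 1720.2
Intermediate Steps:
H = -¼ ≈ -0.25000
m(K) = K/19 (m(K) = K*(1/19) = K/19)
((14 + H*3) + 1515)/(W(34) + m(48)) + 1486 = ((14 - ¼*3) + 1515)/(4 + (1/19)*48) + 1486 = ((14 - ¾) + 1515)/(4 + 48/19) + 1486 = (53/4 + 1515)/(124/19) + 1486 = (6113/4)*(19/124) + 1486 = 116147/496 + 1486 = 853203/496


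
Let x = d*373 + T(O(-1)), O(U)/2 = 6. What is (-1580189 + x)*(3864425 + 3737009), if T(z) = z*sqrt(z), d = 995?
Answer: -9190544183436 + 182434416*sqrt(3) ≈ -9.1902e+12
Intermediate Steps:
O(U) = 12 (O(U) = 2*6 = 12)
T(z) = z**(3/2)
x = 371135 + 24*sqrt(3) (x = 995*373 + 12**(3/2) = 371135 + 24*sqrt(3) ≈ 3.7118e+5)
(-1580189 + x)*(3864425 + 3737009) = (-1580189 + (371135 + 24*sqrt(3)))*(3864425 + 3737009) = (-1209054 + 24*sqrt(3))*7601434 = -9190544183436 + 182434416*sqrt(3)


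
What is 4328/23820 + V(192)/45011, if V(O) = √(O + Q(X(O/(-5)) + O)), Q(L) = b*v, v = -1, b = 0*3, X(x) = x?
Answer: 1082/5955 + 8*√3/45011 ≈ 0.18200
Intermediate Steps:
b = 0
Q(L) = 0 (Q(L) = 0*(-1) = 0)
V(O) = √O (V(O) = √(O + 0) = √O)
4328/23820 + V(192)/45011 = 4328/23820 + √192/45011 = 4328*(1/23820) + (8*√3)*(1/45011) = 1082/5955 + 8*√3/45011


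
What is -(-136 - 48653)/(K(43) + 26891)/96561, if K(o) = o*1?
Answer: 1807/96324962 ≈ 1.8759e-5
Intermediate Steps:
K(o) = o
-(-136 - 48653)/(K(43) + 26891)/96561 = -(-136 - 48653)/(43 + 26891)/96561 = -(-48789/26934)/96561 = -(-48789*1/26934)/96561 = -(-16263)/(8978*96561) = -1*(-1807/96324962) = 1807/96324962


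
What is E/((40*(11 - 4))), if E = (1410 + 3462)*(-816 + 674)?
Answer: -12354/5 ≈ -2470.8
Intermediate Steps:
E = -691824 (E = 4872*(-142) = -691824)
E/((40*(11 - 4))) = -691824*1/(40*(11 - 4)) = -691824/(40*7) = -691824/280 = -691824*1/280 = -12354/5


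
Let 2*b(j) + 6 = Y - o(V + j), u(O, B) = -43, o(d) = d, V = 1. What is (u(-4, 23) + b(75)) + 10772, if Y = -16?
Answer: 10680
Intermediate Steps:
b(j) = -23/2 - j/2 (b(j) = -3 + (-16 - (1 + j))/2 = -3 + (-16 + (-1 - j))/2 = -3 + (-17 - j)/2 = -3 + (-17/2 - j/2) = -23/2 - j/2)
(u(-4, 23) + b(75)) + 10772 = (-43 + (-23/2 - ½*75)) + 10772 = (-43 + (-23/2 - 75/2)) + 10772 = (-43 - 49) + 10772 = -92 + 10772 = 10680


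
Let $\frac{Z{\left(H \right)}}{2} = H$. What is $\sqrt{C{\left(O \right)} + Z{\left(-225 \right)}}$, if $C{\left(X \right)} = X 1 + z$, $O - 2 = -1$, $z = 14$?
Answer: $i \sqrt{435} \approx 20.857 i$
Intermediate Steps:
$O = 1$ ($O = 2 - 1 = 1$)
$C{\left(X \right)} = 14 + X$ ($C{\left(X \right)} = X 1 + 14 = X + 14 = 14 + X$)
$Z{\left(H \right)} = 2 H$
$\sqrt{C{\left(O \right)} + Z{\left(-225 \right)}} = \sqrt{\left(14 + 1\right) + 2 \left(-225\right)} = \sqrt{15 - 450} = \sqrt{-435} = i \sqrt{435}$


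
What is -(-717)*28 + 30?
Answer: 20106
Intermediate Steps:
-(-717)*28 + 30 = -239*(-84) + 30 = 20076 + 30 = 20106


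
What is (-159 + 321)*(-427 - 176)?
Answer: -97686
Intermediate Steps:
(-159 + 321)*(-427 - 176) = 162*(-603) = -97686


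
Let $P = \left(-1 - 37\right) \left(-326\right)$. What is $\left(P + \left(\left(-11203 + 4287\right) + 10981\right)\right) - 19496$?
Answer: $-3043$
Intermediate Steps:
$P = 12388$ ($P = \left(-1 - 37\right) \left(-326\right) = \left(-38\right) \left(-326\right) = 12388$)
$\left(P + \left(\left(-11203 + 4287\right) + 10981\right)\right) - 19496 = \left(12388 + \left(\left(-11203 + 4287\right) + 10981\right)\right) - 19496 = \left(12388 + \left(-6916 + 10981\right)\right) - 19496 = \left(12388 + 4065\right) - 19496 = 16453 - 19496 = -3043$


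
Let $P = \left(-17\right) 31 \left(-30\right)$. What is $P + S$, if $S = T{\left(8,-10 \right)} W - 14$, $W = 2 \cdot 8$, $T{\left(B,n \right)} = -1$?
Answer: $15780$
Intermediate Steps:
$P = 15810$ ($P = \left(-527\right) \left(-30\right) = 15810$)
$W = 16$
$S = -30$ ($S = \left(-1\right) 16 - 14 = -16 - 14 = -30$)
$P + S = 15810 - 30 = 15780$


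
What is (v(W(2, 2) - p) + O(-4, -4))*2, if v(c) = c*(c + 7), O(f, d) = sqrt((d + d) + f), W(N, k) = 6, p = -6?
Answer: 456 + 4*I*sqrt(3) ≈ 456.0 + 6.9282*I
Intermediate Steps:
O(f, d) = sqrt(f + 2*d) (O(f, d) = sqrt(2*d + f) = sqrt(f + 2*d))
v(c) = c*(7 + c)
(v(W(2, 2) - p) + O(-4, -4))*2 = ((6 - 1*(-6))*(7 + (6 - 1*(-6))) + sqrt(-4 + 2*(-4)))*2 = ((6 + 6)*(7 + (6 + 6)) + sqrt(-4 - 8))*2 = (12*(7 + 12) + sqrt(-12))*2 = (12*19 + 2*I*sqrt(3))*2 = (228 + 2*I*sqrt(3))*2 = 456 + 4*I*sqrt(3)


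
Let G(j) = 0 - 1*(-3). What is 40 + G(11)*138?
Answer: 454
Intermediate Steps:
G(j) = 3 (G(j) = 0 + 3 = 3)
40 + G(11)*138 = 40 + 3*138 = 40 + 414 = 454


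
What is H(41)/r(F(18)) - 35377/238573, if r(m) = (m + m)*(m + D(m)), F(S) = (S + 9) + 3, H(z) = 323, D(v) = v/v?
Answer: 11257859/443745780 ≈ 0.025370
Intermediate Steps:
D(v) = 1
F(S) = 12 + S (F(S) = (9 + S) + 3 = 12 + S)
r(m) = 2*m*(1 + m) (r(m) = (m + m)*(m + 1) = (2*m)*(1 + m) = 2*m*(1 + m))
H(41)/r(F(18)) - 35377/238573 = 323/((2*(12 + 18)*(1 + (12 + 18)))) - 35377/238573 = 323/((2*30*(1 + 30))) - 35377*1/238573 = 323/((2*30*31)) - 35377/238573 = 323/1860 - 35377/238573 = 11257859/443745780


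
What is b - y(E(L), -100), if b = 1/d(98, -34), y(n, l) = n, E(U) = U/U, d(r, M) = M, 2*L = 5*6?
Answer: -35/34 ≈ -1.0294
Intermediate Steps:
L = 15 (L = (5*6)/2 = (1/2)*30 = 15)
E(U) = 1
b = -1/34 (b = 1/(-34) = -1/34 ≈ -0.029412)
b - y(E(L), -100) = -1/34 - 1*1 = -1/34 - 1 = -35/34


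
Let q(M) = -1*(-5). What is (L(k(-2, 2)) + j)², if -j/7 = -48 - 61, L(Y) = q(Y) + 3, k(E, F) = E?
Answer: 594441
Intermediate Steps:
q(M) = 5
L(Y) = 8 (L(Y) = 5 + 3 = 8)
j = 763 (j = -7*(-48 - 61) = -7*(-109) = 763)
(L(k(-2, 2)) + j)² = (8 + 763)² = 771² = 594441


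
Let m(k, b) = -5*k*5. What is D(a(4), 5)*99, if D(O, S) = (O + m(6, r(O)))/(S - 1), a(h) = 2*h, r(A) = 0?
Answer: -7029/2 ≈ -3514.5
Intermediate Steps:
m(k, b) = -25*k
D(O, S) = (-150 + O)/(-1 + S) (D(O, S) = (O - 25*6)/(S - 1) = (O - 150)/(-1 + S) = (-150 + O)/(-1 + S))
D(a(4), 5)*99 = ((-150 + 2*4)/(-1 + 5))*99 = ((-150 + 8)/4)*99 = ((¼)*(-142))*99 = -71/2*99 = -7029/2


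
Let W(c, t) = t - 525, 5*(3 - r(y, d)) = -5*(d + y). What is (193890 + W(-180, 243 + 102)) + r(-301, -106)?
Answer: 193306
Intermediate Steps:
r(y, d) = 3 + d + y (r(y, d) = 3 - (-1)*(d + y) = 3 - (-5*d - 5*y)/5 = 3 + (d + y) = 3 + d + y)
W(c, t) = -525 + t
(193890 + W(-180, 243 + 102)) + r(-301, -106) = (193890 + (-525 + (243 + 102))) + (3 - 106 - 301) = (193890 + (-525 + 345)) - 404 = (193890 - 180) - 404 = 193710 - 404 = 193306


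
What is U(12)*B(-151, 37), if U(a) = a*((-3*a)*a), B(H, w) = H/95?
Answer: 782784/95 ≈ 8239.8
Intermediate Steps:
B(H, w) = H/95 (B(H, w) = H*(1/95) = H/95)
U(a) = -3*a³ (U(a) = a*(-3*a²) = -3*a³)
U(12)*B(-151, 37) = (-3*12³)*((1/95)*(-151)) = -3*1728*(-151/95) = -5184*(-151/95) = 782784/95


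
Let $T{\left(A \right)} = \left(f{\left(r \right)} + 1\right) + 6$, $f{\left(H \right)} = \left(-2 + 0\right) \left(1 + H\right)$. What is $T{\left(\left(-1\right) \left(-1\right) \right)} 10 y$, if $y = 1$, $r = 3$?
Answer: $-10$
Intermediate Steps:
$f{\left(H \right)} = -2 - 2 H$ ($f{\left(H \right)} = - 2 \left(1 + H\right) = -2 - 2 H$)
$T{\left(A \right)} = -1$ ($T{\left(A \right)} = \left(\left(-2 - 6\right) + 1\right) + 6 = \left(-8 + 1\right) + 6 = -7 + 6 = -1$)
$T{\left(\left(-1\right) \left(-1\right) \right)} 10 y = \left(-1\right) 10 \cdot 1 = \left(-10\right) 1 = -10$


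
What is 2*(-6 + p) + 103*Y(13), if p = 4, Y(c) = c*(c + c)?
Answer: 34810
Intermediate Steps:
Y(c) = 2*c² (Y(c) = c*(2*c) = 2*c²)
2*(-6 + p) + 103*Y(13) = 2*(-6 + 4) + 103*(2*13²) = 2*(-2) + 103*(2*169) = -4 + 103*338 = -4 + 34814 = 34810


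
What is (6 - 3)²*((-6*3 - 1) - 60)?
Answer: -711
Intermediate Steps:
(6 - 3)²*((-6*3 - 1) - 60) = 3²*((-18 - 1) - 60) = 9*(-19 - 60) = 9*(-79) = -711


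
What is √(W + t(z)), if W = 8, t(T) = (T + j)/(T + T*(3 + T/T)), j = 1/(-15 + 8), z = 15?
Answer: 4*√5649/105 ≈ 2.8632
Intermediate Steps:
j = -⅐ (j = 1/(-7) = -⅐ ≈ -0.14286)
t(T) = (-⅐ + T)/(5*T) (t(T) = (T - ⅐)/(T + T*(3 + T/T)) = (-⅐ + T)/(T + T*(3 + 1)) = (-⅐ + T)/(T + T*4) = (-⅐ + T)/(T + 4*T) = (-⅐ + T)/((5*T)) = (-⅐ + T)*(1/(5*T)) = (-⅐ + T)/(5*T))
√(W + t(z)) = √(8 + (1/35)*(-1 + 7*15)/15) = √(8 + (1/35)*(1/15)*(-1 + 105)) = √(8 + (1/35)*(1/15)*104) = √(8 + 104/525) = √(4304/525) = 4*√5649/105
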